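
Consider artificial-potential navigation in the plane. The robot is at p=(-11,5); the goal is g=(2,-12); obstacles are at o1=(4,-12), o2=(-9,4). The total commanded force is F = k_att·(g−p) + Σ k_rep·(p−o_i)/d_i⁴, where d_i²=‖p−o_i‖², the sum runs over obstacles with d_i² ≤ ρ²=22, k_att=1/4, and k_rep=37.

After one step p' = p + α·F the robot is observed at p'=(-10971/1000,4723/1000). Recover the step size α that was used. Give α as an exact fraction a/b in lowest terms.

F_att = 1/4·(g−p) = 1/4·(13,-17) = (3.2500,-4.2500)
o1: d²=514 > ρ²=22 → inactive
o2: d²=5 ≤ ρ²=22; F_rep = 37·(-2,1)/5² = (-2.9600,1.4800)
F = F_att + ΣF_rep = (0.2900,-2.7700)
Δp = p'−p = (0.0290,-0.2770); α = Δx/Fx = (29/1000) / (29/100) = 1/10
check: Δy/Fy = (-277/1000) / (-277/100) = 1/10 ✓

α = 1/10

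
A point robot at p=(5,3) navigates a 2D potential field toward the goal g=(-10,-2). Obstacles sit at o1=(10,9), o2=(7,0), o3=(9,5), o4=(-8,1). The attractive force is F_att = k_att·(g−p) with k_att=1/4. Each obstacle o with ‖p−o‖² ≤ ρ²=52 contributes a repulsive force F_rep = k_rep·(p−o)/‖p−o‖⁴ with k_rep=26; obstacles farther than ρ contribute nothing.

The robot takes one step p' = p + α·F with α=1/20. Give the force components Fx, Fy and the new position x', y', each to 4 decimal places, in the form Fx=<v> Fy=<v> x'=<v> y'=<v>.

F_att = 1/4·(g−p) = 1/4·(-15,-5) = (-3.7500,-1.2500)
o1: d²=61 > ρ²=52 → inactive
o2: d²=13 ≤ ρ²=52; F_rep = 26·(-2,3)/13² = (-0.3077,0.4615)
o3: d²=20 ≤ ρ²=52; F_rep = 26·(-4,-2)/20² = (-0.2600,-0.1300)
o4: d²=173 > ρ²=52 → inactive
F = F_att + ΣF_rep = (-4.3177,-0.9185)
p' = p + 1/20·F = (4.7841,2.9541)

Fx=-4.3177 Fy=-0.9185 x'=4.7841 y'=2.9541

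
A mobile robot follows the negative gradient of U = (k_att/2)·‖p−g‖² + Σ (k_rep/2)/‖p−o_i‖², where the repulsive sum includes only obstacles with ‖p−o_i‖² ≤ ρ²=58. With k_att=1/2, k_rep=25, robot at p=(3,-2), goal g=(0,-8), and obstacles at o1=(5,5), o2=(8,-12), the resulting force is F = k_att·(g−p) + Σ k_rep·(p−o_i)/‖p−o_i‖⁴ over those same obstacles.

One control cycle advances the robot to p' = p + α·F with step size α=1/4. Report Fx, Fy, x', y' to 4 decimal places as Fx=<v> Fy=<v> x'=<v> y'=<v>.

Fx=-1.5178 Fy=-3.0623 x'=2.6206 y'=-2.7656

F_att = 1/2·(g−p) = 1/2·(-3,-6) = (-1.5000,-3.0000)
o1: d²=53 ≤ ρ²=58; F_rep = 25·(-2,-7)/53² = (-0.0178,-0.0623)
o2: d²=125 > ρ²=58 → inactive
F = F_att + ΣF_rep = (-1.5178,-3.0623)
p' = p + 1/4·F = (2.6206,-2.7656)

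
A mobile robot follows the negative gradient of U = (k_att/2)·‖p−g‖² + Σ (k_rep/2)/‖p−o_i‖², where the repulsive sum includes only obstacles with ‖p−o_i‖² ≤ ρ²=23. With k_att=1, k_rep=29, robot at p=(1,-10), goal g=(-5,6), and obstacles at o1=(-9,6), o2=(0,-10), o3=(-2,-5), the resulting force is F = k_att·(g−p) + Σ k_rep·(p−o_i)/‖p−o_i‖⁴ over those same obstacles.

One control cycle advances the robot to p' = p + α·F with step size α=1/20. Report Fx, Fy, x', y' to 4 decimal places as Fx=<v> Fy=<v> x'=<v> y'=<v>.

Fx=23.0000 Fy=16.0000 x'=2.1500 y'=-9.2000

F_att = 1·(g−p) = 1·(-6,16) = (-6.0000,16.0000)
o1: d²=356 > ρ²=23 → inactive
o2: d²=1 ≤ ρ²=23; F_rep = 29·(1,0)/1² = (29.0000,0.0000)
o3: d²=34 > ρ²=23 → inactive
F = F_att + ΣF_rep = (23.0000,16.0000)
p' = p + 1/20·F = (2.1500,-9.2000)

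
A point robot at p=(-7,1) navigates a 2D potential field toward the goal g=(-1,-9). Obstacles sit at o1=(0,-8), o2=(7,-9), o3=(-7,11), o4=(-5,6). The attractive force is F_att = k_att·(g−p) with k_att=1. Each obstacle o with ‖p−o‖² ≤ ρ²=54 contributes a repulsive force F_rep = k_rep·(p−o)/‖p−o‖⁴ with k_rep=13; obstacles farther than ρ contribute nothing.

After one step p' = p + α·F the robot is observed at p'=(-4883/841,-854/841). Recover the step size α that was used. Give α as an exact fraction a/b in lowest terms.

α = 1/5

F_att = 1·(g−p) = 1·(6,-10) = (6.0000,-10.0000)
o1: d²=130 > ρ²=54 → inactive
o2: d²=296 > ρ²=54 → inactive
o3: d²=100 > ρ²=54 → inactive
o4: d²=29 ≤ ρ²=54; F_rep = 13·(-2,-5)/29² = (-0.0309,-0.0773)
F = F_att + ΣF_rep = (5.9691,-10.0773)
Δp = p'−p = (1.1938,-2.0155); α = Δx/Fx = (1004/841) / (5020/841) = 1/5
check: Δy/Fy = (-1695/841) / (-8475/841) = 1/5 ✓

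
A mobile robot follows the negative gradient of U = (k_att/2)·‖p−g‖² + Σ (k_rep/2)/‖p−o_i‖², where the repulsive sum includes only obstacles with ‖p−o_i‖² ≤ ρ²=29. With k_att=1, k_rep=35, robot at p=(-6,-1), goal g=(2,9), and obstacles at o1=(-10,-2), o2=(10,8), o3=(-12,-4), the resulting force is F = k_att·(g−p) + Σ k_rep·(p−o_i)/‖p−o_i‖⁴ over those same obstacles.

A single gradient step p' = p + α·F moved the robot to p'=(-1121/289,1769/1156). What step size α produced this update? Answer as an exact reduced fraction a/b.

α = 1/4

F_att = 1·(g−p) = 1·(8,10) = (8.0000,10.0000)
o1: d²=17 ≤ ρ²=29; F_rep = 35·(4,1)/17² = (0.4844,0.1211)
o2: d²=337 > ρ²=29 → inactive
o3: d²=45 > ρ²=29 → inactive
F = F_att + ΣF_rep = (8.4844,10.1211)
Δp = p'−p = (2.1211,2.5303); α = Δx/Fx = (613/289) / (2452/289) = 1/4
check: Δy/Fy = (2925/1156) / (2925/289) = 1/4 ✓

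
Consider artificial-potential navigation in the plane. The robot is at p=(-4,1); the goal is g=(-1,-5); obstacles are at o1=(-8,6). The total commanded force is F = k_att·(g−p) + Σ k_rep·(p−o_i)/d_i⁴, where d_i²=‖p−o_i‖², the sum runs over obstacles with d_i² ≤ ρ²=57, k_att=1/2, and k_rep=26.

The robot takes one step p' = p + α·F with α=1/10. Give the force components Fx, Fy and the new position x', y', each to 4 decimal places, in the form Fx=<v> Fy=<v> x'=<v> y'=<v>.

F_att = 1/2·(g−p) = 1/2·(3,-6) = (1.5000,-3.0000)
o1: d²=41 ≤ ρ²=57; F_rep = 26·(4,-5)/41² = (0.0619,-0.0773)
F = F_att + ΣF_rep = (1.5619,-3.0773)
p' = p + 1/10·F = (-3.8438,0.6923)

Fx=1.5619 Fy=-3.0773 x'=-3.8438 y'=0.6923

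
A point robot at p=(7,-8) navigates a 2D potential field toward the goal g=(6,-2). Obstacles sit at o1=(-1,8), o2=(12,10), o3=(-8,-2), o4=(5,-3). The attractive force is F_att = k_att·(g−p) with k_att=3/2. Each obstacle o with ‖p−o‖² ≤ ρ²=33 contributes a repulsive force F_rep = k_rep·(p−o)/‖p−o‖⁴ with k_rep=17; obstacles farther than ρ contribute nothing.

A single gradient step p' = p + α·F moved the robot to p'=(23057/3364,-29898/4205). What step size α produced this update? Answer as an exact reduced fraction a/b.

F_att = 3/2·(g−p) = 3/2·(-1,6) = (-1.5000,9.0000)
o1: d²=320 > ρ²=33 → inactive
o2: d²=349 > ρ²=33 → inactive
o3: d²=261 > ρ²=33 → inactive
o4: d²=29 ≤ ρ²=33; F_rep = 17·(2,-5)/29² = (0.0404,-0.1011)
F = F_att + ΣF_rep = (-1.4596,8.8989)
Δp = p'−p = (-0.1460,0.8899); α = Δx/Fx = (-491/3364) / (-2455/1682) = 1/10
check: Δy/Fy = (3742/4205) / (7484/841) = 1/10 ✓

α = 1/10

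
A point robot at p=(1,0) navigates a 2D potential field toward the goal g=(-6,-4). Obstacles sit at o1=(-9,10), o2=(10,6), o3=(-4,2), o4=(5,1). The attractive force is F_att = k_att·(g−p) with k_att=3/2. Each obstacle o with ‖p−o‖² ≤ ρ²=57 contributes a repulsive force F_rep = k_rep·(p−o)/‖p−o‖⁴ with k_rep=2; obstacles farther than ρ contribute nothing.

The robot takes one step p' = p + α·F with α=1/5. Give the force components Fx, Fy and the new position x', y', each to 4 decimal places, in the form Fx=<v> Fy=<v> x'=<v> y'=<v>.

F_att = 3/2·(g−p) = 3/2·(-7,-4) = (-10.5000,-6.0000)
o1: d²=200 > ρ²=57 → inactive
o2: d²=117 > ρ²=57 → inactive
o3: d²=29 ≤ ρ²=57; F_rep = 2·(5,-2)/29² = (0.0119,-0.0048)
o4: d²=17 ≤ ρ²=57; F_rep = 2·(-4,-1)/17² = (-0.0277,-0.0069)
F = F_att + ΣF_rep = (-10.5158,-6.0117)
p' = p + 1/5·F = (-1.1032,-1.2023)

Fx=-10.5158 Fy=-6.0117 x'=-1.1032 y'=-1.2023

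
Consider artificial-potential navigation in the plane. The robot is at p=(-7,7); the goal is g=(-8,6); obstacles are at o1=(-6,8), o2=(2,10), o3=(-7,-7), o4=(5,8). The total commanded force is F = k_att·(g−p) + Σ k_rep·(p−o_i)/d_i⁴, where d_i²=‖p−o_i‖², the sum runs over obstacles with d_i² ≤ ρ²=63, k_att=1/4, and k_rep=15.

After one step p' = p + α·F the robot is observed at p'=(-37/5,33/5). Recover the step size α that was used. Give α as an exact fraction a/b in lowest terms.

F_att = 1/4·(g−p) = 1/4·(-1,-1) = (-0.2500,-0.2500)
o1: d²=2 ≤ ρ²=63; F_rep = 15·(-1,-1)/2² = (-3.7500,-3.7500)
o2: d²=90 > ρ²=63 → inactive
o3: d²=196 > ρ²=63 → inactive
o4: d²=145 > ρ²=63 → inactive
F = F_att + ΣF_rep = (-4.0000,-4.0000)
Δp = p'−p = (-0.4000,-0.4000); α = Δx/Fx = (-2/5) / (-4) = 1/10
check: Δy/Fy = (-2/5) / (-4) = 1/10 ✓

α = 1/10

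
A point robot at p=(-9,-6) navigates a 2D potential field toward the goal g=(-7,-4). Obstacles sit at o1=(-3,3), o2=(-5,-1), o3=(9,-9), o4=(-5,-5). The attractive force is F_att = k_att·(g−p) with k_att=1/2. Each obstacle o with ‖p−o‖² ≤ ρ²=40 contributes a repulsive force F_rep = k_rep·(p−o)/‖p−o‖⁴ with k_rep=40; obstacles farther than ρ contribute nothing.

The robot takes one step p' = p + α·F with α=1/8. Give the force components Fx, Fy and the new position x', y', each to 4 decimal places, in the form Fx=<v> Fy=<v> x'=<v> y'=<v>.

Fx=0.4464 Fy=0.8616 x'=-8.9442 y'=-5.8923

F_att = 1/2·(g−p) = 1/2·(2,2) = (1.0000,1.0000)
o1: d²=117 > ρ²=40 → inactive
o2: d²=41 > ρ²=40 → inactive
o3: d²=333 > ρ²=40 → inactive
o4: d²=17 ≤ ρ²=40; F_rep = 40·(-4,-1)/17² = (-0.5536,-0.1384)
F = F_att + ΣF_rep = (0.4464,0.8616)
p' = p + 1/8·F = (-8.9442,-5.8923)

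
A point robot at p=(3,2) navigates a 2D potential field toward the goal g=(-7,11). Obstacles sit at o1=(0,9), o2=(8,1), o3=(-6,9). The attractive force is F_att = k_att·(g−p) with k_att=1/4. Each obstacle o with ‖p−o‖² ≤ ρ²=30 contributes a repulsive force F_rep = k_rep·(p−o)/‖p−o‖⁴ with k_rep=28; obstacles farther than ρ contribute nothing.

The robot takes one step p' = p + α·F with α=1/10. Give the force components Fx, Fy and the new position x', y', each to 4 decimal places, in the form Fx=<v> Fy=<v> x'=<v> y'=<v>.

F_att = 1/4·(g−p) = 1/4·(-10,9) = (-2.5000,2.2500)
o1: d²=58 > ρ²=30 → inactive
o2: d²=26 ≤ ρ²=30; F_rep = 28·(-5,1)/26² = (-0.2071,0.0414)
o3: d²=130 > ρ²=30 → inactive
F = F_att + ΣF_rep = (-2.7071,2.2914)
p' = p + 1/10·F = (2.7293,2.2291)

Fx=-2.7071 Fy=2.2914 x'=2.7293 y'=2.2291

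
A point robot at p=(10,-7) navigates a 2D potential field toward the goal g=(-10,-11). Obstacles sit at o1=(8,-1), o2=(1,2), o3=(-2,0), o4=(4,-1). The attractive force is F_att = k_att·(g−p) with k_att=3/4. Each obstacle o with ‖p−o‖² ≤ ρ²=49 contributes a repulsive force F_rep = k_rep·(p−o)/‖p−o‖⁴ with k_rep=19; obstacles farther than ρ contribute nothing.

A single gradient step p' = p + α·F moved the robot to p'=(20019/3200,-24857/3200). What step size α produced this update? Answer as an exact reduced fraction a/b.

α = 1/4

F_att = 3/4·(g−p) = 3/4·(-20,-4) = (-15.0000,-3.0000)
o1: d²=40 ≤ ρ²=49; F_rep = 19·(2,-6)/40² = (0.0238,-0.0712)
o2: d²=162 > ρ²=49 → inactive
o3: d²=193 > ρ²=49 → inactive
o4: d²=72 > ρ²=49 → inactive
F = F_att + ΣF_rep = (-14.9763,-3.0713)
Δp = p'−p = (-3.7441,-0.7678); α = Δx/Fx = (-11981/3200) / (-11981/800) = 1/4
check: Δy/Fy = (-2457/3200) / (-2457/800) = 1/4 ✓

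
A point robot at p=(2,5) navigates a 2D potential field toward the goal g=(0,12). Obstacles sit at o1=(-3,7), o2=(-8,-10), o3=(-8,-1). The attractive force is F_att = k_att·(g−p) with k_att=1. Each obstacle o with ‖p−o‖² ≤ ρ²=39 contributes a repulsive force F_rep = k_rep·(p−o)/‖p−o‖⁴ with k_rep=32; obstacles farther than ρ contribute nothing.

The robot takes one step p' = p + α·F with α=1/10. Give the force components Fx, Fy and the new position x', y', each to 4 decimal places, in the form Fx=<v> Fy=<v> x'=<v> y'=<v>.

F_att = 1·(g−p) = 1·(-2,7) = (-2.0000,7.0000)
o1: d²=29 ≤ ρ²=39; F_rep = 32·(5,-2)/29² = (0.1902,-0.0761)
o2: d²=325 > ρ²=39 → inactive
o3: d²=136 > ρ²=39 → inactive
F = F_att + ΣF_rep = (-1.8098,6.9239)
p' = p + 1/10·F = (1.8190,5.6924)

Fx=-1.8098 Fy=6.9239 x'=1.8190 y'=5.6924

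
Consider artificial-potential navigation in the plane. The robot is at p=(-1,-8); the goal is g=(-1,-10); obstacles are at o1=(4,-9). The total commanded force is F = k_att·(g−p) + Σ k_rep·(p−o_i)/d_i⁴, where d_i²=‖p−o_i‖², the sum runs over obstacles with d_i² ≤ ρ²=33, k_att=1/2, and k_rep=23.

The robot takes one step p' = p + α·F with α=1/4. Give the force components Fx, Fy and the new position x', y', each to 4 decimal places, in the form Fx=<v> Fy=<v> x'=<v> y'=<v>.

Fx=-0.1701 Fy=-0.9660 x'=-1.0425 y'=-8.2415

F_att = 1/2·(g−p) = 1/2·(0,-2) = (0.0000,-1.0000)
o1: d²=26 ≤ ρ²=33; F_rep = 23·(-5,1)/26² = (-0.1701,0.0340)
F = F_att + ΣF_rep = (-0.1701,-0.9660)
p' = p + 1/4·F = (-1.0425,-8.2415)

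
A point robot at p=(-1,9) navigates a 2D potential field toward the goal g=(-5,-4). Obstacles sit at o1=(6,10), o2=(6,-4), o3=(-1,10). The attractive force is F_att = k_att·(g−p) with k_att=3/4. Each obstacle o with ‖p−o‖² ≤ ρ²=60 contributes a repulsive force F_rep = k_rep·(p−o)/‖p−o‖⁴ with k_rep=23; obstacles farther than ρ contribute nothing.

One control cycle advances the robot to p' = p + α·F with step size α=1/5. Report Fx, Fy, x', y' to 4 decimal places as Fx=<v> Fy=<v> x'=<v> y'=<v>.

F_att = 3/4·(g−p) = 3/4·(-4,-13) = (-3.0000,-9.7500)
o1: d²=50 ≤ ρ²=60; F_rep = 23·(-7,-1)/50² = (-0.0644,-0.0092)
o2: d²=218 > ρ²=60 → inactive
o3: d²=1 ≤ ρ²=60; F_rep = 23·(0,-1)/1² = (0.0000,-23.0000)
F = F_att + ΣF_rep = (-3.0644,-32.7592)
p' = p + 1/5·F = (-1.6129,2.4482)

Fx=-3.0644 Fy=-32.7592 x'=-1.6129 y'=2.4482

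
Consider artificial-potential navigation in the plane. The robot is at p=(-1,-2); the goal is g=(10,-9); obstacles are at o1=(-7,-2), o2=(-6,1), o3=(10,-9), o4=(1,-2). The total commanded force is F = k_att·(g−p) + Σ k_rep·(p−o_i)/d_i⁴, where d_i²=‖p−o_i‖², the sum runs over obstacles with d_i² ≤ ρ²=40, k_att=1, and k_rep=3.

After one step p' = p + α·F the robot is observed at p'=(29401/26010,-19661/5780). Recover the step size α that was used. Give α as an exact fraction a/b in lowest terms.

F_att = 1·(g−p) = 1·(11,-7) = (11.0000,-7.0000)
o1: d²=36 ≤ ρ²=40; F_rep = 3·(6,0)/36² = (0.0139,0.0000)
o2: d²=34 ≤ ρ²=40; F_rep = 3·(5,-3)/34² = (0.0130,-0.0078)
o3: d²=170 > ρ²=40 → inactive
o4: d²=4 ≤ ρ²=40; F_rep = 3·(-2,0)/4² = (-0.3750,0.0000)
F = F_att + ΣF_rep = (10.6519,-7.0078)
Δp = p'−p = (2.1304,-1.4016); α = Δx/Fx = (55411/26010) / (55411/5202) = 1/5
check: Δy/Fy = (-8101/5780) / (-8101/1156) = 1/5 ✓

α = 1/5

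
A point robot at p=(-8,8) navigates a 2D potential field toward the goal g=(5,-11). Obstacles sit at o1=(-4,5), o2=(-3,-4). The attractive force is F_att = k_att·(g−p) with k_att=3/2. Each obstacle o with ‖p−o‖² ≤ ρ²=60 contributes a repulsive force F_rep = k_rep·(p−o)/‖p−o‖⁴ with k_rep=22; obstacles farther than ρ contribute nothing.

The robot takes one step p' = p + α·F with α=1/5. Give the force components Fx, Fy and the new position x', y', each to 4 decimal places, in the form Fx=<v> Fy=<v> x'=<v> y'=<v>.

F_att = 3/2·(g−p) = 3/2·(13,-19) = (19.5000,-28.5000)
o1: d²=25 ≤ ρ²=60; F_rep = 22·(-4,3)/25² = (-0.1408,0.1056)
o2: d²=169 > ρ²=60 → inactive
F = F_att + ΣF_rep = (19.3592,-28.3944)
p' = p + 1/5·F = (-4.1282,2.3211)

Fx=19.3592 Fy=-28.3944 x'=-4.1282 y'=2.3211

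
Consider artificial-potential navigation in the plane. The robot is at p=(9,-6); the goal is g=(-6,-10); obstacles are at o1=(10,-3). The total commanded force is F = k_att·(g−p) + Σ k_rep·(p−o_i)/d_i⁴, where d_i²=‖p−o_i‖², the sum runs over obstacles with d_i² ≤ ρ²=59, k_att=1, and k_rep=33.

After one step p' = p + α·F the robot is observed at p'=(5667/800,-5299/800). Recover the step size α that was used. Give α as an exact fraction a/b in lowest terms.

F_att = 1·(g−p) = 1·(-15,-4) = (-15.0000,-4.0000)
o1: d²=10 ≤ ρ²=59; F_rep = 33·(-1,-3)/10² = (-0.3300,-0.9900)
F = F_att + ΣF_rep = (-15.3300,-4.9900)
Δp = p'−p = (-1.9163,-0.6238); α = Δx/Fx = (-1533/800) / (-1533/100) = 1/8
check: Δy/Fy = (-499/800) / (-499/100) = 1/8 ✓

α = 1/8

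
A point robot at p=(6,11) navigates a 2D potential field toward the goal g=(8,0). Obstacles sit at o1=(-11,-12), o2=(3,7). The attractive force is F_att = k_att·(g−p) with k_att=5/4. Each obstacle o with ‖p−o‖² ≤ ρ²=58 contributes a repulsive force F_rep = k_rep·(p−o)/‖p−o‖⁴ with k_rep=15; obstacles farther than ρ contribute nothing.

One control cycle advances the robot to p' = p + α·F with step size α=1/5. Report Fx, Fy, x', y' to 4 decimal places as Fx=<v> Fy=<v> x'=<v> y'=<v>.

F_att = 5/4·(g−p) = 5/4·(2,-11) = (2.5000,-13.7500)
o1: d²=818 > ρ²=58 → inactive
o2: d²=25 ≤ ρ²=58; F_rep = 15·(3,4)/25² = (0.0720,0.0960)
F = F_att + ΣF_rep = (2.5720,-13.6540)
p' = p + 1/5·F = (6.5144,8.2692)

Fx=2.5720 Fy=-13.6540 x'=6.5144 y'=8.2692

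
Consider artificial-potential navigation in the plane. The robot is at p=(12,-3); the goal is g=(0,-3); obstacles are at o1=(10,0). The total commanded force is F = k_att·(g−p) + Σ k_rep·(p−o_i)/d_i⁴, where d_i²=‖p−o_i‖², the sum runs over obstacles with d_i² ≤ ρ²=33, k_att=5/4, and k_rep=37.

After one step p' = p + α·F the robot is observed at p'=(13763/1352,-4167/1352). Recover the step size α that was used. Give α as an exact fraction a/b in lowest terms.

α = 1/8

F_att = 5/4·(g−p) = 5/4·(-12,0) = (-15.0000,0.0000)
o1: d²=13 ≤ ρ²=33; F_rep = 37·(2,-3)/13² = (0.4379,-0.6568)
F = F_att + ΣF_rep = (-14.5621,-0.6568)
Δp = p'−p = (-1.8203,-0.0821); α = Δx/Fx = (-2461/1352) / (-2461/169) = 1/8
check: Δy/Fy = (-111/1352) / (-111/169) = 1/8 ✓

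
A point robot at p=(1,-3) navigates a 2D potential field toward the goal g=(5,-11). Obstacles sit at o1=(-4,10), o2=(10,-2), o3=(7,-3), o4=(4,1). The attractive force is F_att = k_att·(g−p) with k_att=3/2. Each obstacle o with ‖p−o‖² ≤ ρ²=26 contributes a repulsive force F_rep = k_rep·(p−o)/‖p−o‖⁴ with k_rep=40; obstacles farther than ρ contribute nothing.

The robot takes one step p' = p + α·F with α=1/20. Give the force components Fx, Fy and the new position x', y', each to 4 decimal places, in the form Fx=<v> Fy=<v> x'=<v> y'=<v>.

F_att = 3/2·(g−p) = 3/2·(4,-8) = (6.0000,-12.0000)
o1: d²=194 > ρ²=26 → inactive
o2: d²=82 > ρ²=26 → inactive
o3: d²=36 > ρ²=26 → inactive
o4: d²=25 ≤ ρ²=26; F_rep = 40·(-3,-4)/25² = (-0.1920,-0.2560)
F = F_att + ΣF_rep = (5.8080,-12.2560)
p' = p + 1/20·F = (1.2904,-3.6128)

Fx=5.8080 Fy=-12.2560 x'=1.2904 y'=-3.6128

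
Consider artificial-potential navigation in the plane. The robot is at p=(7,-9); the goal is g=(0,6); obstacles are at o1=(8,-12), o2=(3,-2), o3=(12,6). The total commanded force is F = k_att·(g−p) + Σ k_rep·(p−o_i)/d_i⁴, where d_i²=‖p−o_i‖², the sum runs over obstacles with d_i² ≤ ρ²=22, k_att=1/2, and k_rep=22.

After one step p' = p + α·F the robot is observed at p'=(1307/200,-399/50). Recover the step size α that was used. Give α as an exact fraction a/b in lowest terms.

α = 1/8

F_att = 1/2·(g−p) = 1/2·(-7,15) = (-3.5000,7.5000)
o1: d²=10 ≤ ρ²=22; F_rep = 22·(-1,3)/10² = (-0.2200,0.6600)
o2: d²=65 > ρ²=22 → inactive
o3: d²=250 > ρ²=22 → inactive
F = F_att + ΣF_rep = (-3.7200,8.1600)
Δp = p'−p = (-0.4650,1.0200); α = Δx/Fx = (-93/200) / (-93/25) = 1/8
check: Δy/Fy = (51/50) / (204/25) = 1/8 ✓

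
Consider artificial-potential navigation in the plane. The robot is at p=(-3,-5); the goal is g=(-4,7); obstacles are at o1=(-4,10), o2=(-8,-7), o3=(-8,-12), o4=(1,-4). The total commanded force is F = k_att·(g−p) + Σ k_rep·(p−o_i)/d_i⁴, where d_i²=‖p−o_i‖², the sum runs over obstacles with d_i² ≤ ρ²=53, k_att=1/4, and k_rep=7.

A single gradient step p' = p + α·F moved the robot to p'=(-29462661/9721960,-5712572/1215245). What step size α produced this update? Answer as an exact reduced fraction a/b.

F_att = 1/4·(g−p) = 1/4·(-1,12) = (-0.2500,3.0000)
o1: d²=226 > ρ²=53 → inactive
o2: d²=29 ≤ ρ²=53; F_rep = 7·(5,2)/29² = (0.0416,0.0166)
o3: d²=74 > ρ²=53 → inactive
o4: d²=17 ≤ ρ²=53; F_rep = 7·(-4,-1)/17² = (-0.0969,-0.0242)
F = F_att + ΣF_rep = (-0.3053,2.9924)
Δp = p'−p = (-0.0305,0.2992); α = Δx/Fx = (-296781/9721960) / (-296781/972196) = 1/10
check: Δy/Fy = (363653/1215245) / (727306/243049) = 1/10 ✓

α = 1/10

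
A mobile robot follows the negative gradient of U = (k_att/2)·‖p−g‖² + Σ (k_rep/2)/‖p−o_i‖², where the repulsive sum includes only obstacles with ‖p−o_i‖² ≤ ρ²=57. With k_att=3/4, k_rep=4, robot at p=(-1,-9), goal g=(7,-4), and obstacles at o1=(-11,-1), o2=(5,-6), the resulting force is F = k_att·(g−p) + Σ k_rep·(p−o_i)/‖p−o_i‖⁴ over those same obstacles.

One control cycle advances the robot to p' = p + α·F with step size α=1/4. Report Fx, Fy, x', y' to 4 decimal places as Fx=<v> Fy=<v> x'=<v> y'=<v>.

Fx=5.9881 Fy=3.7441 x'=0.4970 y'=-8.0640

F_att = 3/4·(g−p) = 3/4·(8,5) = (6.0000,3.7500)
o1: d²=164 > ρ²=57 → inactive
o2: d²=45 ≤ ρ²=57; F_rep = 4·(-6,-3)/45² = (-0.0119,-0.0059)
F = F_att + ΣF_rep = (5.9881,3.7441)
p' = p + 1/4·F = (0.4970,-8.0640)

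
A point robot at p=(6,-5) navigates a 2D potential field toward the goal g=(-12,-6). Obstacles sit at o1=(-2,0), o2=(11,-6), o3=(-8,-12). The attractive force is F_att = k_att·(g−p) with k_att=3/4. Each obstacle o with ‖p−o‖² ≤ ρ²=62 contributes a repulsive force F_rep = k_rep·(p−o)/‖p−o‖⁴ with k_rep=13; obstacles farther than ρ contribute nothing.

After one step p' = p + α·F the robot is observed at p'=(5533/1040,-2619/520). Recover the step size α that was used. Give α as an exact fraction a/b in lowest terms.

α = 1/20

F_att = 3/4·(g−p) = 3/4·(-18,-1) = (-13.5000,-0.7500)
o1: d²=89 > ρ²=62 → inactive
o2: d²=26 ≤ ρ²=62; F_rep = 13·(-5,1)/26² = (-0.0962,0.0192)
o3: d²=245 > ρ²=62 → inactive
F = F_att + ΣF_rep = (-13.5962,-0.7308)
Δp = p'−p = (-0.6798,-0.0365); α = Δx/Fx = (-707/1040) / (-707/52) = 1/20
check: Δy/Fy = (-19/520) / (-19/26) = 1/20 ✓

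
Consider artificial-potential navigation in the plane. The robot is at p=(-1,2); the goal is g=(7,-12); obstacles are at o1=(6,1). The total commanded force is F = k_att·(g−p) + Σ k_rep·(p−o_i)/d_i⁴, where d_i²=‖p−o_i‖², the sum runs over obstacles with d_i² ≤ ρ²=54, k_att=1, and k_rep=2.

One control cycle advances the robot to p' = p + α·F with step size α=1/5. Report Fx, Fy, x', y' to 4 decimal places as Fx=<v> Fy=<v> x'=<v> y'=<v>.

F_att = 1·(g−p) = 1·(8,-14) = (8.0000,-14.0000)
o1: d²=50 ≤ ρ²=54; F_rep = 2·(-7,1)/50² = (-0.0056,0.0008)
F = F_att + ΣF_rep = (7.9944,-13.9992)
p' = p + 1/5·F = (0.5989,-0.7998)

Fx=7.9944 Fy=-13.9992 x'=0.5989 y'=-0.7998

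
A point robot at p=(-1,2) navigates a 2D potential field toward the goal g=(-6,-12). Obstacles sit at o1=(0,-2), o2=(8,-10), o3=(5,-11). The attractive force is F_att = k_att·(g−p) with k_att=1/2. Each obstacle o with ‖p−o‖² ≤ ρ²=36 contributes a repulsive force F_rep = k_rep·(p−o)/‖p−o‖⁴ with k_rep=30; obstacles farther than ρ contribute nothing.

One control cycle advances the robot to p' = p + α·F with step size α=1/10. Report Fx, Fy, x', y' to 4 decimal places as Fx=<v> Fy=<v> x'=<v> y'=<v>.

Fx=-2.6038 Fy=-6.5848 x'=-1.2604 y'=1.3415

F_att = 1/2·(g−p) = 1/2·(-5,-14) = (-2.5000,-7.0000)
o1: d²=17 ≤ ρ²=36; F_rep = 30·(-1,4)/17² = (-0.1038,0.4152)
o2: d²=225 > ρ²=36 → inactive
o3: d²=205 > ρ²=36 → inactive
F = F_att + ΣF_rep = (-2.6038,-6.5848)
p' = p + 1/10·F = (-1.2604,1.3415)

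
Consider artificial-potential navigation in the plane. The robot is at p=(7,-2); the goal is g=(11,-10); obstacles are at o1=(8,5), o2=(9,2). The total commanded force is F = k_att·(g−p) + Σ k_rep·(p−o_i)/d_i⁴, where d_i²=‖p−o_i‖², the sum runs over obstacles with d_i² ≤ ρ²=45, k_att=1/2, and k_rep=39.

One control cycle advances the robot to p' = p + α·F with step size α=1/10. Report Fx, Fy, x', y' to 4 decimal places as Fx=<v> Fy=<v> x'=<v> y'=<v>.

F_att = 1/2·(g−p) = 1/2·(4,-8) = (2.0000,-4.0000)
o1: d²=50 > ρ²=45 → inactive
o2: d²=20 ≤ ρ²=45; F_rep = 39·(-2,-4)/20² = (-0.1950,-0.3900)
F = F_att + ΣF_rep = (1.8050,-4.3900)
p' = p + 1/10·F = (7.1805,-2.4390)

Fx=1.8050 Fy=-4.3900 x'=7.1805 y'=-2.4390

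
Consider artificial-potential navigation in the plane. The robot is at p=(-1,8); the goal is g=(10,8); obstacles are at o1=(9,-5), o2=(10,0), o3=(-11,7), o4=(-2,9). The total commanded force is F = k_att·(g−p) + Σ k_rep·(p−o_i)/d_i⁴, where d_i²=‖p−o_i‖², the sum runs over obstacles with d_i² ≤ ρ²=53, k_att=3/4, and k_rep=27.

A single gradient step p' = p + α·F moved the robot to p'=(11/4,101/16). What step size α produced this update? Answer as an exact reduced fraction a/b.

α = 1/4

F_att = 3/4·(g−p) = 3/4·(11,0) = (8.2500,0.0000)
o1: d²=269 > ρ²=53 → inactive
o2: d²=185 > ρ²=53 → inactive
o3: d²=101 > ρ²=53 → inactive
o4: d²=2 ≤ ρ²=53; F_rep = 27·(1,-1)/2² = (6.7500,-6.7500)
F = F_att + ΣF_rep = (15.0000,-6.7500)
Δp = p'−p = (3.7500,-1.6875); α = Δx/Fx = (15/4) / (15) = 1/4
check: Δy/Fy = (-27/16) / (-27/4) = 1/4 ✓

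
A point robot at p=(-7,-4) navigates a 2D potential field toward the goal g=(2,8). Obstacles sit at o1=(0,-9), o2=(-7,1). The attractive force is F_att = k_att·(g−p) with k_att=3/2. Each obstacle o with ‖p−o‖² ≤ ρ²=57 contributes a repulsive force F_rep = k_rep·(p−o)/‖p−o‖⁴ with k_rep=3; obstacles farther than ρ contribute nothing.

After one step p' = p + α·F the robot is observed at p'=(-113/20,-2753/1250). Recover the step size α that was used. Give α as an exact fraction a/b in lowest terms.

α = 1/10

F_att = 3/2·(g−p) = 3/2·(9,12) = (13.5000,18.0000)
o1: d²=74 > ρ²=57 → inactive
o2: d²=25 ≤ ρ²=57; F_rep = 3·(0,-5)/25² = (0.0000,-0.0240)
F = F_att + ΣF_rep = (13.5000,17.9760)
Δp = p'−p = (1.3500,1.7976); α = Δx/Fx = (27/20) / (27/2) = 1/10
check: Δy/Fy = (2247/1250) / (2247/125) = 1/10 ✓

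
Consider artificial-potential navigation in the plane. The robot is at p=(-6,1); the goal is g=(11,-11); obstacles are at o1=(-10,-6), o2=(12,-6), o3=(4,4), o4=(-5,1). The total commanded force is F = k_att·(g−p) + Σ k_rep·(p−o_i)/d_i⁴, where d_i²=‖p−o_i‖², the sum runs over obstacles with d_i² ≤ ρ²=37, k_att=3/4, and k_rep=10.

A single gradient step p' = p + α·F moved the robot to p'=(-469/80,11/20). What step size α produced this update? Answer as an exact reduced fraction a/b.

α = 1/20

F_att = 3/4·(g−p) = 3/4·(17,-12) = (12.7500,-9.0000)
o1: d²=65 > ρ²=37 → inactive
o2: d²=373 > ρ²=37 → inactive
o3: d²=109 > ρ²=37 → inactive
o4: d²=1 ≤ ρ²=37; F_rep = 10·(-1,0)/1² = (-10.0000,0.0000)
F = F_att + ΣF_rep = (2.7500,-9.0000)
Δp = p'−p = (0.1375,-0.4500); α = Δx/Fx = (11/80) / (11/4) = 1/20
check: Δy/Fy = (-9/20) / (-9) = 1/20 ✓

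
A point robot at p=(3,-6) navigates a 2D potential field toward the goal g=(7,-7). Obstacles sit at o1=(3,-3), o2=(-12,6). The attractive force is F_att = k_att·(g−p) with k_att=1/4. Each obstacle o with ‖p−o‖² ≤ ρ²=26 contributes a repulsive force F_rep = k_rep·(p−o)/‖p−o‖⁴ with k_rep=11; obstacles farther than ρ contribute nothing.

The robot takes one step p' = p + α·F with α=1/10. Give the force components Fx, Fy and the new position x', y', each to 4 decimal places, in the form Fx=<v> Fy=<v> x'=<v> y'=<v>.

F_att = 1/4·(g−p) = 1/4·(4,-1) = (1.0000,-0.2500)
o1: d²=9 ≤ ρ²=26; F_rep = 11·(0,-3)/9² = (0.0000,-0.4074)
o2: d²=369 > ρ²=26 → inactive
F = F_att + ΣF_rep = (1.0000,-0.6574)
p' = p + 1/10·F = (3.1000,-6.0657)

Fx=1.0000 Fy=-0.6574 x'=3.1000 y'=-6.0657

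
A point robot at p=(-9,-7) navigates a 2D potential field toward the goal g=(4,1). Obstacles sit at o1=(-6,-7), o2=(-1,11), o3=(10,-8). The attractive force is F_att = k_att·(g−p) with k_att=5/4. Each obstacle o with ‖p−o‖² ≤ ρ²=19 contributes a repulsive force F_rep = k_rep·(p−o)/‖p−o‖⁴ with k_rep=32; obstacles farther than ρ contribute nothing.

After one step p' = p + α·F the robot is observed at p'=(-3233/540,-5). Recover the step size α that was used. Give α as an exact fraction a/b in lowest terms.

α = 1/5

F_att = 5/4·(g−p) = 5/4·(13,8) = (16.2500,10.0000)
o1: d²=9 ≤ ρ²=19; F_rep = 32·(-3,0)/9² = (-1.1852,0.0000)
o2: d²=388 > ρ²=19 → inactive
o3: d²=362 > ρ²=19 → inactive
F = F_att + ΣF_rep = (15.0648,10.0000)
Δp = p'−p = (3.0130,2.0000); α = Δx/Fx = (1627/540) / (1627/108) = 1/5
check: Δy/Fy = (2) / (10) = 1/5 ✓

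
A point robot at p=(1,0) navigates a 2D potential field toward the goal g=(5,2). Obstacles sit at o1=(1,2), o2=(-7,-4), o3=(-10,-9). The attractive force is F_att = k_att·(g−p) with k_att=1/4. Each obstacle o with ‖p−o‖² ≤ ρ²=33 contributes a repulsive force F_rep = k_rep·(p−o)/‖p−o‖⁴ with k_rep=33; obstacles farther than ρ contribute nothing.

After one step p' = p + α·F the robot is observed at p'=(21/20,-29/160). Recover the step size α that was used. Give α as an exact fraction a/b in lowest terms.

α = 1/20

F_att = 1/4·(g−p) = 1/4·(4,2) = (1.0000,0.5000)
o1: d²=4 ≤ ρ²=33; F_rep = 33·(0,-2)/4² = (0.0000,-4.1250)
o2: d²=80 > ρ²=33 → inactive
o3: d²=202 > ρ²=33 → inactive
F = F_att + ΣF_rep = (1.0000,-3.6250)
Δp = p'−p = (0.0500,-0.1812); α = Δx/Fx = (1/20) / (1) = 1/20
check: Δy/Fy = (-29/160) / (-29/8) = 1/20 ✓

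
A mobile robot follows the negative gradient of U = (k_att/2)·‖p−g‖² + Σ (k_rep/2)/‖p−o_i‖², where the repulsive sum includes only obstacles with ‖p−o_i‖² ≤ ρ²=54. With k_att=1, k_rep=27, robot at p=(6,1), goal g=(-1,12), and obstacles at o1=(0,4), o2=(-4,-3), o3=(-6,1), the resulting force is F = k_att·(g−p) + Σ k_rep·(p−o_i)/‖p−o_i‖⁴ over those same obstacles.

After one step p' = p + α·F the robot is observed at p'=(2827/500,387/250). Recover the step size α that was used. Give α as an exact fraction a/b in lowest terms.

F_att = 1·(g−p) = 1·(-7,11) = (-7.0000,11.0000)
o1: d²=45 ≤ ρ²=54; F_rep = 27·(6,-3)/45² = (0.0800,-0.0400)
o2: d²=116 > ρ²=54 → inactive
o3: d²=144 > ρ²=54 → inactive
F = F_att + ΣF_rep = (-6.9200,10.9600)
Δp = p'−p = (-0.3460,0.5480); α = Δx/Fx = (-173/500) / (-173/25) = 1/20
check: Δy/Fy = (137/250) / (274/25) = 1/20 ✓

α = 1/20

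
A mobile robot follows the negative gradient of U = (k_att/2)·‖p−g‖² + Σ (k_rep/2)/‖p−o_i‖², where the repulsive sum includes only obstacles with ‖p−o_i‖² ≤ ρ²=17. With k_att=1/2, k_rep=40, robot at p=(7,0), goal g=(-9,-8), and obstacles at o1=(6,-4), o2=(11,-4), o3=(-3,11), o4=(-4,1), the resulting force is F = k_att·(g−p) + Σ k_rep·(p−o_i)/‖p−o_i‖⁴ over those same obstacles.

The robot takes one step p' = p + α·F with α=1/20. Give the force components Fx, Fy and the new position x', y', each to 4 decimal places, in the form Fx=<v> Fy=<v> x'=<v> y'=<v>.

F_att = 1/2·(g−p) = 1/2·(-16,-8) = (-8.0000,-4.0000)
o1: d²=17 ≤ ρ²=17; F_rep = 40·(1,4)/17² = (0.1384,0.5536)
o2: d²=32 > ρ²=17 → inactive
o3: d²=221 > ρ²=17 → inactive
o4: d²=122 > ρ²=17 → inactive
F = F_att + ΣF_rep = (-7.8616,-3.4464)
p' = p + 1/20·F = (6.6069,-0.1723)

Fx=-7.8616 Fy=-3.4464 x'=6.6069 y'=-0.1723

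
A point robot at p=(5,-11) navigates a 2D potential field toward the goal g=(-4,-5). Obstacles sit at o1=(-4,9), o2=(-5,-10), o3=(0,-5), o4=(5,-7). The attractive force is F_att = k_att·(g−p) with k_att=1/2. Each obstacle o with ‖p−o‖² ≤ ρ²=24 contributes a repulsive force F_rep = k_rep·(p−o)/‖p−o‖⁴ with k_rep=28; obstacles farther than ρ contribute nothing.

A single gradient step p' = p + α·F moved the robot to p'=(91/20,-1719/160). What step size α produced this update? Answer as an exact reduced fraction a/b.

F_att = 1/2·(g−p) = 1/2·(-9,6) = (-4.5000,3.0000)
o1: d²=481 > ρ²=24 → inactive
o2: d²=101 > ρ²=24 → inactive
o3: d²=61 > ρ²=24 → inactive
o4: d²=16 ≤ ρ²=24; F_rep = 28·(0,-4)/16² = (0.0000,-0.4375)
F = F_att + ΣF_rep = (-4.5000,2.5625)
Δp = p'−p = (-0.4500,0.2562); α = Δx/Fx = (-9/20) / (-9/2) = 1/10
check: Δy/Fy = (41/160) / (41/16) = 1/10 ✓

α = 1/10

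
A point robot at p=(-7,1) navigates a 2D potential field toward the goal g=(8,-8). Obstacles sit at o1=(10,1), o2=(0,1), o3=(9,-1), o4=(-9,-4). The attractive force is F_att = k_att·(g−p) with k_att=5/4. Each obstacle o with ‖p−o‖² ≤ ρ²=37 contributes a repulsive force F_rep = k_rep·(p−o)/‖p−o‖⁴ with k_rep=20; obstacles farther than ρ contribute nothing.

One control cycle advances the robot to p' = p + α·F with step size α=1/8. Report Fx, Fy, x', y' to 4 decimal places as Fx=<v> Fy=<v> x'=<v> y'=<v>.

F_att = 5/4·(g−p) = 5/4·(15,-9) = (18.7500,-11.2500)
o1: d²=289 > ρ²=37 → inactive
o2: d²=49 > ρ²=37 → inactive
o3: d²=260 > ρ²=37 → inactive
o4: d²=29 ≤ ρ²=37; F_rep = 20·(2,5)/29² = (0.0476,0.1189)
F = F_att + ΣF_rep = (18.7976,-11.1311)
p' = p + 1/8·F = (-4.6503,-0.3914)

Fx=18.7976 Fy=-11.1311 x'=-4.6503 y'=-0.3914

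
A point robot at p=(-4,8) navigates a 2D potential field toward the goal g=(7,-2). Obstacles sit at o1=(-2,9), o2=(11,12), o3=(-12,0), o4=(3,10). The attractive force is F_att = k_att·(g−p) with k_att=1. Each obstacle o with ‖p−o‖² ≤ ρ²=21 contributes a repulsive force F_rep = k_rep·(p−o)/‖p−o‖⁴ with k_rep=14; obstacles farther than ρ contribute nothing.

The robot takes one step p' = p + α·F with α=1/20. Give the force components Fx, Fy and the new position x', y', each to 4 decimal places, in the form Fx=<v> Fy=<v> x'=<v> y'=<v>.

Fx=9.8800 Fy=-10.5600 x'=-3.5060 y'=7.4720

F_att = 1·(g−p) = 1·(11,-10) = (11.0000,-10.0000)
o1: d²=5 ≤ ρ²=21; F_rep = 14·(-2,-1)/5² = (-1.1200,-0.5600)
o2: d²=241 > ρ²=21 → inactive
o3: d²=128 > ρ²=21 → inactive
o4: d²=53 > ρ²=21 → inactive
F = F_att + ΣF_rep = (9.8800,-10.5600)
p' = p + 1/20·F = (-3.5060,7.4720)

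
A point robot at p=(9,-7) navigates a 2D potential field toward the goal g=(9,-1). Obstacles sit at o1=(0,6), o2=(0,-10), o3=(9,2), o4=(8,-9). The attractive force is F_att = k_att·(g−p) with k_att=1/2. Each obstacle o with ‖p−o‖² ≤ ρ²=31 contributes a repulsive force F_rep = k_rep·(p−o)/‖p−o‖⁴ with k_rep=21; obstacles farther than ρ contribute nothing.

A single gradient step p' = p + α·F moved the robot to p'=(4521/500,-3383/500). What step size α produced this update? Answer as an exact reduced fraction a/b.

α = 1/20

F_att = 1/2·(g−p) = 1/2·(0,6) = (0.0000,3.0000)
o1: d²=250 > ρ²=31 → inactive
o2: d²=90 > ρ²=31 → inactive
o3: d²=81 > ρ²=31 → inactive
o4: d²=5 ≤ ρ²=31; F_rep = 21·(1,2)/5² = (0.8400,1.6800)
F = F_att + ΣF_rep = (0.8400,4.6800)
Δp = p'−p = (0.0420,0.2340); α = Δx/Fx = (21/500) / (21/25) = 1/20
check: Δy/Fy = (117/500) / (117/25) = 1/20 ✓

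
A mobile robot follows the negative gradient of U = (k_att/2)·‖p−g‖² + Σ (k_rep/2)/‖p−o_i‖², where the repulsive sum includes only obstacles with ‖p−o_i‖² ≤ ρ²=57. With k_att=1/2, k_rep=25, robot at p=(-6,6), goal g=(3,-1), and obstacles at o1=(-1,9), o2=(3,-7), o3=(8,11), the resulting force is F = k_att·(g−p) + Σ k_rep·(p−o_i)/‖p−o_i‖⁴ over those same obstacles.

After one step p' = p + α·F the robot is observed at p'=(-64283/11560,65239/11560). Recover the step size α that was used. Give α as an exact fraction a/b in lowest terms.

α = 1/10

F_att = 1/2·(g−p) = 1/2·(9,-7) = (4.5000,-3.5000)
o1: d²=34 ≤ ρ²=57; F_rep = 25·(-5,-3)/34² = (-0.1081,-0.0649)
o2: d²=250 > ρ²=57 → inactive
o3: d²=221 > ρ²=57 → inactive
F = F_att + ΣF_rep = (4.3919,-3.5649)
Δp = p'−p = (0.4392,-0.3565); α = Δx/Fx = (5077/11560) / (5077/1156) = 1/10
check: Δy/Fy = (-4121/11560) / (-4121/1156) = 1/10 ✓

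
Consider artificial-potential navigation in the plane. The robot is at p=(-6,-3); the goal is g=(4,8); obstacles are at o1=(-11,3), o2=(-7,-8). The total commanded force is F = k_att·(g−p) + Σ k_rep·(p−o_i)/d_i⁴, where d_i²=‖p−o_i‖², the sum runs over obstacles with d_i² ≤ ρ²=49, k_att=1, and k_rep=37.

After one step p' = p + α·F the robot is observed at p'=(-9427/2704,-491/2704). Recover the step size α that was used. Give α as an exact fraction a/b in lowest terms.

α = 1/4

F_att = 1·(g−p) = 1·(10,11) = (10.0000,11.0000)
o1: d²=61 > ρ²=49 → inactive
o2: d²=26 ≤ ρ²=49; F_rep = 37·(1,5)/26² = (0.0547,0.2737)
F = F_att + ΣF_rep = (10.0547,11.2737)
Δp = p'−p = (2.5137,2.8184); α = Δx/Fx = (6797/2704) / (6797/676) = 1/4
check: Δy/Fy = (7621/2704) / (7621/676) = 1/4 ✓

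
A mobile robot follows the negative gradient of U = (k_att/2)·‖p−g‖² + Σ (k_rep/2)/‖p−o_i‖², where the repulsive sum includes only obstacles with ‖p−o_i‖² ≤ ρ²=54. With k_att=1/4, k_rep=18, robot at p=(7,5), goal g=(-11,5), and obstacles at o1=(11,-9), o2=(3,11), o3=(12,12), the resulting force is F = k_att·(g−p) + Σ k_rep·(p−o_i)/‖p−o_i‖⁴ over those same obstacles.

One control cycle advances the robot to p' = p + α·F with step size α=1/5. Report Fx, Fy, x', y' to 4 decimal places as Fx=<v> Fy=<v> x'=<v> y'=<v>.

F_att = 1/4·(g−p) = 1/4·(-18,0) = (-4.5000,0.0000)
o1: d²=212 > ρ²=54 → inactive
o2: d²=52 ≤ ρ²=54; F_rep = 18·(4,-6)/52² = (0.0266,-0.0399)
o3: d²=74 > ρ²=54 → inactive
F = F_att + ΣF_rep = (-4.4734,-0.0399)
p' = p + 1/5·F = (6.1053,4.9920)

Fx=-4.4734 Fy=-0.0399 x'=6.1053 y'=4.9920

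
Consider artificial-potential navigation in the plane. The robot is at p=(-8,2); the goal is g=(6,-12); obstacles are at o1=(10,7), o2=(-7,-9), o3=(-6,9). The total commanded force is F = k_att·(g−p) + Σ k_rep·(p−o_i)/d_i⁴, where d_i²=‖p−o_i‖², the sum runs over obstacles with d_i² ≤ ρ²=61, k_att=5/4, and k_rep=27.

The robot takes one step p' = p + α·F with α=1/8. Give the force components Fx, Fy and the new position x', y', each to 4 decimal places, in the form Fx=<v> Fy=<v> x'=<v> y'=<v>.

Fx=17.4808 Fy=-17.5673 x'=-5.8149 y'=-0.1959

F_att = 5/4·(g−p) = 5/4·(14,-14) = (17.5000,-17.5000)
o1: d²=349 > ρ²=61 → inactive
o2: d²=122 > ρ²=61 → inactive
o3: d²=53 ≤ ρ²=61; F_rep = 27·(-2,-7)/53² = (-0.0192,-0.0673)
F = F_att + ΣF_rep = (17.4808,-17.5673)
p' = p + 1/8·F = (-5.8149,-0.1959)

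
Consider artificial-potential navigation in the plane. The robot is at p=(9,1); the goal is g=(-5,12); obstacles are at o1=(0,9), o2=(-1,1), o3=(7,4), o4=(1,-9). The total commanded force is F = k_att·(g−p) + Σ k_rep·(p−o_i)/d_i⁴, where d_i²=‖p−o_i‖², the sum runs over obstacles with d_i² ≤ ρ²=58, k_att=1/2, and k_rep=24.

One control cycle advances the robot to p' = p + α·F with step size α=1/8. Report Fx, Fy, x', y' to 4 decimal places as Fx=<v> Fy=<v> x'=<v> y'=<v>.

Fx=-6.7160 Fy=5.0740 x'=8.1605 y'=1.6342

F_att = 1/2·(g−p) = 1/2·(-14,11) = (-7.0000,5.5000)
o1: d²=145 > ρ²=58 → inactive
o2: d²=100 > ρ²=58 → inactive
o3: d²=13 ≤ ρ²=58; F_rep = 24·(2,-3)/13² = (0.2840,-0.4260)
o4: d²=164 > ρ²=58 → inactive
F = F_att + ΣF_rep = (-6.7160,5.0740)
p' = p + 1/8·F = (8.1605,1.6342)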